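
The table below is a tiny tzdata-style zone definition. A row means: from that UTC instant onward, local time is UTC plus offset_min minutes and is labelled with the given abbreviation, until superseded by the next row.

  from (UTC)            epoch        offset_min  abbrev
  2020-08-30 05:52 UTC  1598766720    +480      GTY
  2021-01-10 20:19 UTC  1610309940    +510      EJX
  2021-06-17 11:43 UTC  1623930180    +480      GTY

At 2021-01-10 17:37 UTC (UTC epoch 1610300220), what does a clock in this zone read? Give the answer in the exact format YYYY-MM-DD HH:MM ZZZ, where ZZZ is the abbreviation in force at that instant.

Query: 2021-01-10 17:37 UTC
Rule 1/3 (GTY, +08:00): 2020-08-30 05:52 UTC ≤ query < 2021-01-10 20:19 UTC
17·60 + 37 + 480 = 1537 min
1537 = 1·1440 + 97; 97 = 1·60 + 37 → 01:37, 2021-01-10 + 1 day = 2021-01-11
→ 2021-01-11 01:37 GTY

2021-01-11 01:37 GTY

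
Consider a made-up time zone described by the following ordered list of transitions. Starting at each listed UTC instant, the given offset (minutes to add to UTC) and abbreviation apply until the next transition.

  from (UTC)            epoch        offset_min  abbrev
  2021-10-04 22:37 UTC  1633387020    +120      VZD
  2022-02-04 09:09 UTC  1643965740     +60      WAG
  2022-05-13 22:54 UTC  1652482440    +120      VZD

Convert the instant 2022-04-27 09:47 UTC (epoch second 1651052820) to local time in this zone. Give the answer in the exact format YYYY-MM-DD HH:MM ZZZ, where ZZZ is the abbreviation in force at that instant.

2022-04-27 10:47 WAG

Query: 2022-04-27 09:47 UTC
Rule 2/3 (WAG, +01:00): 2022-02-04 09:09 UTC ≤ query < 2022-05-13 22:54 UTC
9·60 + 47 + 60 = 647 min
647 = 0·1440 + 647; 647 = 10·60 + 47 → 10:47, same day
→ 2022-04-27 10:47 WAG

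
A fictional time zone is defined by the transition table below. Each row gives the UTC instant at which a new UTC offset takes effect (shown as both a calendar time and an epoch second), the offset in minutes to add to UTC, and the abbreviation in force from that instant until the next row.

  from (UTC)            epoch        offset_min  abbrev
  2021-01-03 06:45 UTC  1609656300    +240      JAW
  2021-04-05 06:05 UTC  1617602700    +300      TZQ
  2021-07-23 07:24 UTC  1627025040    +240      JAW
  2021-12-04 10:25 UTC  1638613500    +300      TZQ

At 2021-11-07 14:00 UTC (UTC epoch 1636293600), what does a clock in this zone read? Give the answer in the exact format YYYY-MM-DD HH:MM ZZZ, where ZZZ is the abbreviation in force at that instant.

2021-11-07 18:00 JAW

Query: 2021-11-07 14:00 UTC
Rule 3/4 (JAW, +04:00): 2021-07-23 07:24 UTC ≤ query < 2021-12-04 10:25 UTC
14·60 + 0 + 240 = 1080 min
1080 = 0·1440 + 1080; 1080 = 18·60 + 0 → 18:00, same day
→ 2021-11-07 18:00 JAW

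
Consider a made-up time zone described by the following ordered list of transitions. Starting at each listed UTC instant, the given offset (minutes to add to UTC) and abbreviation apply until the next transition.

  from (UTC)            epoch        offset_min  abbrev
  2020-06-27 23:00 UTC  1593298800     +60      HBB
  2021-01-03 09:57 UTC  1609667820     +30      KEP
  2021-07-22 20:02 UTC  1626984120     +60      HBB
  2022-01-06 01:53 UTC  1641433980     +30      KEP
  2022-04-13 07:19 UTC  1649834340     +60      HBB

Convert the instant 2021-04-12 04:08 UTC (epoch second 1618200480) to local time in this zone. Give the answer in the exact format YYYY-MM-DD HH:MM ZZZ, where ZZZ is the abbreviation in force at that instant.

Query: 2021-04-12 04:08 UTC
Rule 2/5 (KEP, +00:30): 2021-01-03 09:57 UTC ≤ query < 2021-07-22 20:02 UTC
4·60 + 8 + 30 = 278 min
278 = 0·1440 + 278; 278 = 4·60 + 38 → 04:38, same day
→ 2021-04-12 04:38 KEP

2021-04-12 04:38 KEP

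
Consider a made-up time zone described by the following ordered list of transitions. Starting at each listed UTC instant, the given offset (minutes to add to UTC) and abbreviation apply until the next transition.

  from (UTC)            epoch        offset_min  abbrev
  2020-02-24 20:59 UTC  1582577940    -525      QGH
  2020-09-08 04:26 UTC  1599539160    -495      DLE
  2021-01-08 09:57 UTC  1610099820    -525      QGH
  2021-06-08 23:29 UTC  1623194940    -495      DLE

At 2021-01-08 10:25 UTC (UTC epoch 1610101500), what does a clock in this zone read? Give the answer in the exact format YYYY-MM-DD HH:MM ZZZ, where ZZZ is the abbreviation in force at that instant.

Query: 2021-01-08 10:25 UTC
Rule 3/4 (QGH, -08:45): 2021-01-08 09:57 UTC ≤ query < 2021-06-08 23:29 UTC
10·60 + 25 - 525 = 100 min
100 = 0·1440 + 100; 100 = 1·60 + 40 → 01:40, same day
→ 2021-01-08 01:40 QGH

2021-01-08 01:40 QGH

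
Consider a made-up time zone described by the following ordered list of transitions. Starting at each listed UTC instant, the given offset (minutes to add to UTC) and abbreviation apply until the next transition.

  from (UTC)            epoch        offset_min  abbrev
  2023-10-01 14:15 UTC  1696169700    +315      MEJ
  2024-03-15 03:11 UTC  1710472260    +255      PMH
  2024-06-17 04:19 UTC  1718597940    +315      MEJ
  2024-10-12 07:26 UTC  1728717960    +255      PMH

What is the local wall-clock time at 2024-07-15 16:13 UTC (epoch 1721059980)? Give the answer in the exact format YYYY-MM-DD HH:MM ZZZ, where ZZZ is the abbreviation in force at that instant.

Query: 2024-07-15 16:13 UTC
Rule 3/4 (MEJ, +05:15): 2024-06-17 04:19 UTC ≤ query < 2024-10-12 07:26 UTC
16·60 + 13 + 315 = 1288 min
1288 = 0·1440 + 1288; 1288 = 21·60 + 28 → 21:28, same day
→ 2024-07-15 21:28 MEJ

2024-07-15 21:28 MEJ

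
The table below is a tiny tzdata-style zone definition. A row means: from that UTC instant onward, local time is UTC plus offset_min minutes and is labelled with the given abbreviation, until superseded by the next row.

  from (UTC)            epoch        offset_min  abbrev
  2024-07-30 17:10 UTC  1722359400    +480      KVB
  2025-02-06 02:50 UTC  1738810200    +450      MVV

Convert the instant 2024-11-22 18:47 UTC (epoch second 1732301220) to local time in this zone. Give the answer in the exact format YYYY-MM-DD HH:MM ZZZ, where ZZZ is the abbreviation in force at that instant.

Query: 2024-11-22 18:47 UTC
Rule 1/2 (KVB, +08:00): 2024-07-30 17:10 UTC ≤ query < 2025-02-06 02:50 UTC
18·60 + 47 + 480 = 1607 min
1607 = 1·1440 + 167; 167 = 2·60 + 47 → 02:47, 2024-11-22 + 1 day = 2024-11-23
→ 2024-11-23 02:47 KVB

2024-11-23 02:47 KVB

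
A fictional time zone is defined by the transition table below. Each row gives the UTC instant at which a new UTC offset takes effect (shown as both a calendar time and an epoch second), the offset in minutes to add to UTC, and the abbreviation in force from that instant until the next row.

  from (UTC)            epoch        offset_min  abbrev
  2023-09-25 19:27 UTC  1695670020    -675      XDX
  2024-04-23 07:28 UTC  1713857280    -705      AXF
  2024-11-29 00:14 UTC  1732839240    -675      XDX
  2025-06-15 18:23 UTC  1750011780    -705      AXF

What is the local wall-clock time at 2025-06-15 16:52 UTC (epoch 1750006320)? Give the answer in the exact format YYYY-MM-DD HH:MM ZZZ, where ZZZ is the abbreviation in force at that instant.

2025-06-15 05:37 XDX

Query: 2025-06-15 16:52 UTC
Rule 3/4 (XDX, -11:15): 2024-11-29 00:14 UTC ≤ query < 2025-06-15 18:23 UTC
16·60 + 52 - 675 = 337 min
337 = 0·1440 + 337; 337 = 5·60 + 37 → 05:37, same day
→ 2025-06-15 05:37 XDX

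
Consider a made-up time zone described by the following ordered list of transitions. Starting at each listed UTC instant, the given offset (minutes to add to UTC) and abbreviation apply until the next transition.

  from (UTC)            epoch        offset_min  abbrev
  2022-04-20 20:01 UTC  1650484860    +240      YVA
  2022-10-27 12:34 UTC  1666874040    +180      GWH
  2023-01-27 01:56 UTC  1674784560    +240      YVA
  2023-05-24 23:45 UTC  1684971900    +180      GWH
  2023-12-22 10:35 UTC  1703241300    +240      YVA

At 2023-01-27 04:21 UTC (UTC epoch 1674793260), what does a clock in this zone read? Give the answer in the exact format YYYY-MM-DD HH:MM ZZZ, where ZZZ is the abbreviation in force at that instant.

Query: 2023-01-27 04:21 UTC
Rule 3/5 (YVA, +04:00): 2023-01-27 01:56 UTC ≤ query < 2023-05-24 23:45 UTC
4·60 + 21 + 240 = 501 min
501 = 0·1440 + 501; 501 = 8·60 + 21 → 08:21, same day
→ 2023-01-27 08:21 YVA

2023-01-27 08:21 YVA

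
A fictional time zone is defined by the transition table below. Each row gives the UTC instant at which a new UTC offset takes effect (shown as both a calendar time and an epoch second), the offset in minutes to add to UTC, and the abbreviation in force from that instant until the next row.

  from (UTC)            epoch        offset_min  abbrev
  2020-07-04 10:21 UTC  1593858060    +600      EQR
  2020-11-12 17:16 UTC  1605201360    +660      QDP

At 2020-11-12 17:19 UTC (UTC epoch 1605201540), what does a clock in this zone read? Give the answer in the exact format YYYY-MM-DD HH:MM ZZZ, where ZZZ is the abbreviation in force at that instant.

2020-11-13 04:19 QDP

Query: 2020-11-12 17:19 UTC
Rule 2/2 (QDP, +11:00): 2020-11-12 17:16 UTC ≤ query < +∞
17·60 + 19 + 660 = 1699 min
1699 = 1·1440 + 259; 259 = 4·60 + 19 → 04:19, 2020-11-12 + 1 day = 2020-11-13
→ 2020-11-13 04:19 QDP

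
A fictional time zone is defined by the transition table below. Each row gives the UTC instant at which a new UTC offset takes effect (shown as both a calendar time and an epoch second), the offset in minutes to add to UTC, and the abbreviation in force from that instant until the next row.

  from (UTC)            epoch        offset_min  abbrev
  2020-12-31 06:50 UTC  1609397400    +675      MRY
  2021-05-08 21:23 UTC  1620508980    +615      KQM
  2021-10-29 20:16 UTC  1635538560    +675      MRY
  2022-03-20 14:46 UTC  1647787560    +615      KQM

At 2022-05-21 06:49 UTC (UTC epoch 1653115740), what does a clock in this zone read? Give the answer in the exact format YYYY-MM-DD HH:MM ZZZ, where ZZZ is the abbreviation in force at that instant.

Query: 2022-05-21 06:49 UTC
Rule 4/4 (KQM, +10:15): 2022-03-20 14:46 UTC ≤ query < +∞
6·60 + 49 + 615 = 1024 min
1024 = 0·1440 + 1024; 1024 = 17·60 + 4 → 17:04, same day
→ 2022-05-21 17:04 KQM

2022-05-21 17:04 KQM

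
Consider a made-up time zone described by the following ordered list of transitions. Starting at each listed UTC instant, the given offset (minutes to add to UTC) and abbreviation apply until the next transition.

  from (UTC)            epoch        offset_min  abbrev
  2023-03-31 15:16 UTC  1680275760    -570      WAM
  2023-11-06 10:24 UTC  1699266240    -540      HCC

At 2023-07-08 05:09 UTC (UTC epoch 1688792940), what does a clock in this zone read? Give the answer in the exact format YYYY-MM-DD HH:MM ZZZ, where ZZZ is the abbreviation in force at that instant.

2023-07-07 19:39 WAM

Query: 2023-07-08 05:09 UTC
Rule 1/2 (WAM, -09:30): 2023-03-31 15:16 UTC ≤ query < 2023-11-06 10:24 UTC
5·60 + 9 - 570 = -261 min
-261 = -1·1440 + 1179; 1179 = 19·60 + 39 → 19:39, 2023-07-08 - 1 day = 2023-07-07
→ 2023-07-07 19:39 WAM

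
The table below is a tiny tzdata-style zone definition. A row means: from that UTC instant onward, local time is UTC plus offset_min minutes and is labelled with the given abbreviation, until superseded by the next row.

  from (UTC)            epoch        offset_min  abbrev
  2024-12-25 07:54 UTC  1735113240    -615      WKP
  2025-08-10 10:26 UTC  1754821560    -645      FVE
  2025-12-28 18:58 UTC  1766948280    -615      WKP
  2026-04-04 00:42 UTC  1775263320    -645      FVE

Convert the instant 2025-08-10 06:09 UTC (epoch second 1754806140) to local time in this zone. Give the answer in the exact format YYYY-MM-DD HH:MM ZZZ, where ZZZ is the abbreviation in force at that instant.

Query: 2025-08-10 06:09 UTC
Rule 1/4 (WKP, -10:15): 2024-12-25 07:54 UTC ≤ query < 2025-08-10 10:26 UTC
6·60 + 9 - 615 = -246 min
-246 = -1·1440 + 1194; 1194 = 19·60 + 54 → 19:54, 2025-08-10 - 1 day = 2025-08-09
→ 2025-08-09 19:54 WKP

2025-08-09 19:54 WKP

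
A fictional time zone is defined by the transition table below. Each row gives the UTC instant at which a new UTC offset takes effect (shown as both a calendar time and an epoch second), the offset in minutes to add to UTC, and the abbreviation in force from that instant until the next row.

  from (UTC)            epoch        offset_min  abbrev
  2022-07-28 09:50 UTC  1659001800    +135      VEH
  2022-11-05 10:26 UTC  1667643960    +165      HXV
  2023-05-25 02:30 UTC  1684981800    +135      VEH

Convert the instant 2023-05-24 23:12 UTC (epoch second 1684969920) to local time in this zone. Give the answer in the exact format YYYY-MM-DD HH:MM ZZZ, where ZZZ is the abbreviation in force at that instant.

2023-05-25 01:57 HXV

Query: 2023-05-24 23:12 UTC
Rule 2/3 (HXV, +02:45): 2022-11-05 10:26 UTC ≤ query < 2023-05-25 02:30 UTC
23·60 + 12 + 165 = 1557 min
1557 = 1·1440 + 117; 117 = 1·60 + 57 → 01:57, 2023-05-24 + 1 day = 2023-05-25
→ 2023-05-25 01:57 HXV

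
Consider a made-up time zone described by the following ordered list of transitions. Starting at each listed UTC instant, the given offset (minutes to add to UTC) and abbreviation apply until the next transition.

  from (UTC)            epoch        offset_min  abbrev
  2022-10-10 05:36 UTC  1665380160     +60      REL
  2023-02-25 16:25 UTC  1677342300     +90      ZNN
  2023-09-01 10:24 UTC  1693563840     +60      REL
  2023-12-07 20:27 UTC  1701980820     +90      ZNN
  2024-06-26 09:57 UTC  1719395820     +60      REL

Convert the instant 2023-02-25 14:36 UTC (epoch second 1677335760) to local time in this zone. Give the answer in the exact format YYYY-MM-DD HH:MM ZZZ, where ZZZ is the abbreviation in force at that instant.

2023-02-25 15:36 REL

Query: 2023-02-25 14:36 UTC
Rule 1/5 (REL, +01:00): 2022-10-10 05:36 UTC ≤ query < 2023-02-25 16:25 UTC
14·60 + 36 + 60 = 936 min
936 = 0·1440 + 936; 936 = 15·60 + 36 → 15:36, same day
→ 2023-02-25 15:36 REL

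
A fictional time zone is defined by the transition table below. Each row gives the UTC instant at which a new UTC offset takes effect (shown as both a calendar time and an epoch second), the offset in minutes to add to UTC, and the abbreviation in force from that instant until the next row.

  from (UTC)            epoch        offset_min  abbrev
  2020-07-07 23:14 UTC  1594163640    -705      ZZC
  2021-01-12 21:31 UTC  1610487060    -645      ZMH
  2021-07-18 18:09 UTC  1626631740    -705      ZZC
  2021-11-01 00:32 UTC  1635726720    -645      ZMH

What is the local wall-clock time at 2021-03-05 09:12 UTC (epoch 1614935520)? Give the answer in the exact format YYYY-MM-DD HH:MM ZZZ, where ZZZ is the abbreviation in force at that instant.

2021-03-04 22:27 ZMH

Query: 2021-03-05 09:12 UTC
Rule 2/4 (ZMH, -10:45): 2021-01-12 21:31 UTC ≤ query < 2021-07-18 18:09 UTC
9·60 + 12 - 645 = -93 min
-93 = -1·1440 + 1347; 1347 = 22·60 + 27 → 22:27, 2021-03-05 - 1 day = 2021-03-04
→ 2021-03-04 22:27 ZMH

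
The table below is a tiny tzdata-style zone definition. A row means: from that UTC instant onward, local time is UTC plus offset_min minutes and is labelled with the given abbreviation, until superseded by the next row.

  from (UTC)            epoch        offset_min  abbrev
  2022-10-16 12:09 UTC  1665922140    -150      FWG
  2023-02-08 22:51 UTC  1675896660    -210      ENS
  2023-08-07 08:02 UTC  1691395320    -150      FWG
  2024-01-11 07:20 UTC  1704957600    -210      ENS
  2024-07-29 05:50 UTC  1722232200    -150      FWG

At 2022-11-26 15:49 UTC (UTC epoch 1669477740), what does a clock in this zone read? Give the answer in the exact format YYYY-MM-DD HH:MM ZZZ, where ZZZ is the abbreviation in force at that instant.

2022-11-26 13:19 FWG

Query: 2022-11-26 15:49 UTC
Rule 1/5 (FWG, -02:30): 2022-10-16 12:09 UTC ≤ query < 2023-02-08 22:51 UTC
15·60 + 49 - 150 = 799 min
799 = 0·1440 + 799; 799 = 13·60 + 19 → 13:19, same day
→ 2022-11-26 13:19 FWG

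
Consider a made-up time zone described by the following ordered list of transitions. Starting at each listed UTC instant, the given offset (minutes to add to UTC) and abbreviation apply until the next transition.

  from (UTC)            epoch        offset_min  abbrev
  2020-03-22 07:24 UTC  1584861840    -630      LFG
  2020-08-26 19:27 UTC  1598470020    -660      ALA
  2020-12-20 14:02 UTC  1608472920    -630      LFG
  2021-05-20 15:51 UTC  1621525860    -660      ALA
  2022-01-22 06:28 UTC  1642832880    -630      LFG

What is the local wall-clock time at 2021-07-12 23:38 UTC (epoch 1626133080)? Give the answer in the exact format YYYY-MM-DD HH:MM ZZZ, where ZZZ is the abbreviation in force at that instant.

Query: 2021-07-12 23:38 UTC
Rule 4/5 (ALA, -11:00): 2021-05-20 15:51 UTC ≤ query < 2022-01-22 06:28 UTC
23·60 + 38 - 660 = 758 min
758 = 0·1440 + 758; 758 = 12·60 + 38 → 12:38, same day
→ 2021-07-12 12:38 ALA

2021-07-12 12:38 ALA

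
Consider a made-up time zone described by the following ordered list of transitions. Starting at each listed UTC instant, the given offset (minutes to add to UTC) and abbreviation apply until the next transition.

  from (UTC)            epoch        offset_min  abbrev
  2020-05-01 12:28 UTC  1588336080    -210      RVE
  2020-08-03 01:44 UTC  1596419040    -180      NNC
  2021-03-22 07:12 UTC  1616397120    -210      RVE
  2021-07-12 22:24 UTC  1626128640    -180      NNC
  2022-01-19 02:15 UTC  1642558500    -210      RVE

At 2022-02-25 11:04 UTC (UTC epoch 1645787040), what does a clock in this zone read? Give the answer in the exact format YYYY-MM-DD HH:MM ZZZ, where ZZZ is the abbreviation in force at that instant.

2022-02-25 07:34 RVE

Query: 2022-02-25 11:04 UTC
Rule 5/5 (RVE, -03:30): 2022-01-19 02:15 UTC ≤ query < +∞
11·60 + 4 - 210 = 454 min
454 = 0·1440 + 454; 454 = 7·60 + 34 → 07:34, same day
→ 2022-02-25 07:34 RVE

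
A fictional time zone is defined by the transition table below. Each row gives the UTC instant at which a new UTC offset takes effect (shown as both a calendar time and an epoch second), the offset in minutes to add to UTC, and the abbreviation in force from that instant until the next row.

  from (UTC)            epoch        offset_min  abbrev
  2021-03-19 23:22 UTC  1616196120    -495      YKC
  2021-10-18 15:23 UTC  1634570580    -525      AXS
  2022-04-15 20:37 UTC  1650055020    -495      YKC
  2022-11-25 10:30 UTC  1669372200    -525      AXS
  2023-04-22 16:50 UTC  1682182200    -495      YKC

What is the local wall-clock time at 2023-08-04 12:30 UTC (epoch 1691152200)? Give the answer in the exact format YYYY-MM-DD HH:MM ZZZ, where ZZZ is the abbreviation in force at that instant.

2023-08-04 04:15 YKC

Query: 2023-08-04 12:30 UTC
Rule 5/5 (YKC, -08:15): 2023-04-22 16:50 UTC ≤ query < +∞
12·60 + 30 - 495 = 255 min
255 = 0·1440 + 255; 255 = 4·60 + 15 → 04:15, same day
→ 2023-08-04 04:15 YKC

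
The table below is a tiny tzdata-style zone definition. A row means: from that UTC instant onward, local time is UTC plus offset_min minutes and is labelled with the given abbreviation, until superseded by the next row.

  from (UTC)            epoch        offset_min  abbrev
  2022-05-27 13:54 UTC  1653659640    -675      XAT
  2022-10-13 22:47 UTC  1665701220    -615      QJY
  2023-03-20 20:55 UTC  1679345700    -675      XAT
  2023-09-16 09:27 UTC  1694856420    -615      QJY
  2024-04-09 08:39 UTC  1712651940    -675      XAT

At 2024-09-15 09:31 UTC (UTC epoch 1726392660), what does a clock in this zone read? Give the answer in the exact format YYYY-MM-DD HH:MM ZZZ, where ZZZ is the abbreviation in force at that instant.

Query: 2024-09-15 09:31 UTC
Rule 5/5 (XAT, -11:15): 2024-04-09 08:39 UTC ≤ query < +∞
9·60 + 31 - 675 = -104 min
-104 = -1·1440 + 1336; 1336 = 22·60 + 16 → 22:16, 2024-09-15 - 1 day = 2024-09-14
→ 2024-09-14 22:16 XAT

2024-09-14 22:16 XAT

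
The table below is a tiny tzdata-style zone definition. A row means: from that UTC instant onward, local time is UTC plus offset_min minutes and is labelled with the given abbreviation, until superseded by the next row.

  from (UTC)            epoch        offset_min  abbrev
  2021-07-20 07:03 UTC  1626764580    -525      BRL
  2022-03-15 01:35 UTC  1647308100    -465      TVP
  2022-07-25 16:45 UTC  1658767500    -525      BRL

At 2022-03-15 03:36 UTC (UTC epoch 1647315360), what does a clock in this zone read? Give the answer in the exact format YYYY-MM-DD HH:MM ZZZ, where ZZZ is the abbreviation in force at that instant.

2022-03-14 19:51 TVP

Query: 2022-03-15 03:36 UTC
Rule 2/3 (TVP, -07:45): 2022-03-15 01:35 UTC ≤ query < 2022-07-25 16:45 UTC
3·60 + 36 - 465 = -249 min
-249 = -1·1440 + 1191; 1191 = 19·60 + 51 → 19:51, 2022-03-15 - 1 day = 2022-03-14
→ 2022-03-14 19:51 TVP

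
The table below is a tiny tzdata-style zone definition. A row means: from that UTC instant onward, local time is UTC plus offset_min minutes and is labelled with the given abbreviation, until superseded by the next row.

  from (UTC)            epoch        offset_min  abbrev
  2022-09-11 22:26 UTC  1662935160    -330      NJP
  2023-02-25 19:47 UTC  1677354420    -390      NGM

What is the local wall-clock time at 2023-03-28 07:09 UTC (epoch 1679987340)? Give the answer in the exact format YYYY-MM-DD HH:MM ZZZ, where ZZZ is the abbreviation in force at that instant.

2023-03-28 00:39 NGM

Query: 2023-03-28 07:09 UTC
Rule 2/2 (NGM, -06:30): 2023-02-25 19:47 UTC ≤ query < +∞
7·60 + 9 - 390 = 39 min
39 = 0·1440 + 39; 39 = 0·60 + 39 → 00:39, same day
→ 2023-03-28 00:39 NGM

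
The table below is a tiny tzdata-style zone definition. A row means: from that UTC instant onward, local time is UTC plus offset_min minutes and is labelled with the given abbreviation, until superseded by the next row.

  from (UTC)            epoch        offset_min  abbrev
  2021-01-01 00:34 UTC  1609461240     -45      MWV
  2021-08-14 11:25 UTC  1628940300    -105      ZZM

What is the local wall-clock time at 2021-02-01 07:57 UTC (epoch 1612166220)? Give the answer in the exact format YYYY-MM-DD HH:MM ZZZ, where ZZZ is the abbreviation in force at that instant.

2021-02-01 07:12 MWV

Query: 2021-02-01 07:57 UTC
Rule 1/2 (MWV, -00:45): 2021-01-01 00:34 UTC ≤ query < 2021-08-14 11:25 UTC
7·60 + 57 - 45 = 432 min
432 = 0·1440 + 432; 432 = 7·60 + 12 → 07:12, same day
→ 2021-02-01 07:12 MWV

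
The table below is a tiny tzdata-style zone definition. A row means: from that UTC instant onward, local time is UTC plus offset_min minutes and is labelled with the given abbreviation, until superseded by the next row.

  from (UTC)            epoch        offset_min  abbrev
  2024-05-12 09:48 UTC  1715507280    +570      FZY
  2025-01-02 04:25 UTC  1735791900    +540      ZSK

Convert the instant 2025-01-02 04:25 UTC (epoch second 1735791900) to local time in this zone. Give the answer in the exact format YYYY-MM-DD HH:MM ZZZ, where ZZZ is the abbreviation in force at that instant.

Query: 2025-01-02 04:25 UTC
Rule 2/2 (ZSK, +09:00): 2025-01-02 04:25 UTC ≤ query < +∞
4·60 + 25 + 540 = 805 min
805 = 0·1440 + 805; 805 = 13·60 + 25 → 13:25, same day
→ 2025-01-02 13:25 ZSK

2025-01-02 13:25 ZSK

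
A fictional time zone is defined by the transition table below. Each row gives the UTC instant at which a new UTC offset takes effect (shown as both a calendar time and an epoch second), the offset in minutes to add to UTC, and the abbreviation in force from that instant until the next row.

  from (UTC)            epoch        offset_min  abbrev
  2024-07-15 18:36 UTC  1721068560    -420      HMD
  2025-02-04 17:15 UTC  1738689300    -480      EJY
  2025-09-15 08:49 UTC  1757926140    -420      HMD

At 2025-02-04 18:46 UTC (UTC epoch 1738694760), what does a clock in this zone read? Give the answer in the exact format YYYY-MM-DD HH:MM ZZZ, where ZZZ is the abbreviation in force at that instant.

Query: 2025-02-04 18:46 UTC
Rule 2/3 (EJY, -08:00): 2025-02-04 17:15 UTC ≤ query < 2025-09-15 08:49 UTC
18·60 + 46 - 480 = 646 min
646 = 0·1440 + 646; 646 = 10·60 + 46 → 10:46, same day
→ 2025-02-04 10:46 EJY

2025-02-04 10:46 EJY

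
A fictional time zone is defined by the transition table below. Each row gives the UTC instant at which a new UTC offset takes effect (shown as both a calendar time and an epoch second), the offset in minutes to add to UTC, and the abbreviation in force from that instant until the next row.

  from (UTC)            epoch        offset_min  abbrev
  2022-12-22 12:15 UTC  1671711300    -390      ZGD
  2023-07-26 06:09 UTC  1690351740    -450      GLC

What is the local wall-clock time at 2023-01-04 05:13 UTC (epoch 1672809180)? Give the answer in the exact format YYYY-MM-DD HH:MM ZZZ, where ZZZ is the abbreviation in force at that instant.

2023-01-03 22:43 ZGD

Query: 2023-01-04 05:13 UTC
Rule 1/2 (ZGD, -06:30): 2022-12-22 12:15 UTC ≤ query < 2023-07-26 06:09 UTC
5·60 + 13 - 390 = -77 min
-77 = -1·1440 + 1363; 1363 = 22·60 + 43 → 22:43, 2023-01-04 - 1 day = 2023-01-03
→ 2023-01-03 22:43 ZGD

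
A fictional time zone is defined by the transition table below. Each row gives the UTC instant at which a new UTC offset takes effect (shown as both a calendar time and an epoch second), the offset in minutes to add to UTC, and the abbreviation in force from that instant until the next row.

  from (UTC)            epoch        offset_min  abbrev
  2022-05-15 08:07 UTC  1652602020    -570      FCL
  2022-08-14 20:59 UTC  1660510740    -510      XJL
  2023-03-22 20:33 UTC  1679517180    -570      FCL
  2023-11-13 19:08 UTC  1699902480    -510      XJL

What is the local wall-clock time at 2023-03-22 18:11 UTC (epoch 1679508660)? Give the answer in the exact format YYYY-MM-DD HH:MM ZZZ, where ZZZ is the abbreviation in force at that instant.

2023-03-22 09:41 XJL

Query: 2023-03-22 18:11 UTC
Rule 2/4 (XJL, -08:30): 2022-08-14 20:59 UTC ≤ query < 2023-03-22 20:33 UTC
18·60 + 11 - 510 = 581 min
581 = 0·1440 + 581; 581 = 9·60 + 41 → 09:41, same day
→ 2023-03-22 09:41 XJL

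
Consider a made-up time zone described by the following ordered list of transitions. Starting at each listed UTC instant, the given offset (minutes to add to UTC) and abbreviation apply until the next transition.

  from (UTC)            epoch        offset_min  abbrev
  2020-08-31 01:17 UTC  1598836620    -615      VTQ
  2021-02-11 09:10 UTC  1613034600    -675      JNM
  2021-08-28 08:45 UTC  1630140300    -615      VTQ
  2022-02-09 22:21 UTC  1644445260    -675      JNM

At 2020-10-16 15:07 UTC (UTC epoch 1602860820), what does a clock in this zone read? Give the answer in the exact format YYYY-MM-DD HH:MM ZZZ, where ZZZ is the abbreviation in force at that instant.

2020-10-16 04:52 VTQ

Query: 2020-10-16 15:07 UTC
Rule 1/4 (VTQ, -10:15): 2020-08-31 01:17 UTC ≤ query < 2021-02-11 09:10 UTC
15·60 + 7 - 615 = 292 min
292 = 0·1440 + 292; 292 = 4·60 + 52 → 04:52, same day
→ 2020-10-16 04:52 VTQ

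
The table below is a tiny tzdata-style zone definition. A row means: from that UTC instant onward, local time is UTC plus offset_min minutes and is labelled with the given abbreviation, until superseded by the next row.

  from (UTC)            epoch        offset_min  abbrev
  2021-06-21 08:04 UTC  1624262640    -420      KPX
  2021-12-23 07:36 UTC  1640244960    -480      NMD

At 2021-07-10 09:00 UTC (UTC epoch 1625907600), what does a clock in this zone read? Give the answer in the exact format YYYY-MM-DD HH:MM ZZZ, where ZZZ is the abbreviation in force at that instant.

2021-07-10 02:00 KPX

Query: 2021-07-10 09:00 UTC
Rule 1/2 (KPX, -07:00): 2021-06-21 08:04 UTC ≤ query < 2021-12-23 07:36 UTC
9·60 + 0 - 420 = 120 min
120 = 0·1440 + 120; 120 = 2·60 + 0 → 02:00, same day
→ 2021-07-10 02:00 KPX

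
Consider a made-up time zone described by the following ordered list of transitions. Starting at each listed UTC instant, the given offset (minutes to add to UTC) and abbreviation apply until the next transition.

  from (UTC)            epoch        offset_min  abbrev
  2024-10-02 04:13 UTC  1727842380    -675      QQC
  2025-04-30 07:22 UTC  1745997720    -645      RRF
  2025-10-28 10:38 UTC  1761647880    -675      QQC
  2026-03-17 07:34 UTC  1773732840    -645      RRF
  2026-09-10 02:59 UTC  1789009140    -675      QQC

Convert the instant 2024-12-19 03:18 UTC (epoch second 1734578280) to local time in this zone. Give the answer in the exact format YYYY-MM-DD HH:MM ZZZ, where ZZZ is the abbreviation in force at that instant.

Query: 2024-12-19 03:18 UTC
Rule 1/5 (QQC, -11:15): 2024-10-02 04:13 UTC ≤ query < 2025-04-30 07:22 UTC
3·60 + 18 - 675 = -477 min
-477 = -1·1440 + 963; 963 = 16·60 + 3 → 16:03, 2024-12-19 - 1 day = 2024-12-18
→ 2024-12-18 16:03 QQC

2024-12-18 16:03 QQC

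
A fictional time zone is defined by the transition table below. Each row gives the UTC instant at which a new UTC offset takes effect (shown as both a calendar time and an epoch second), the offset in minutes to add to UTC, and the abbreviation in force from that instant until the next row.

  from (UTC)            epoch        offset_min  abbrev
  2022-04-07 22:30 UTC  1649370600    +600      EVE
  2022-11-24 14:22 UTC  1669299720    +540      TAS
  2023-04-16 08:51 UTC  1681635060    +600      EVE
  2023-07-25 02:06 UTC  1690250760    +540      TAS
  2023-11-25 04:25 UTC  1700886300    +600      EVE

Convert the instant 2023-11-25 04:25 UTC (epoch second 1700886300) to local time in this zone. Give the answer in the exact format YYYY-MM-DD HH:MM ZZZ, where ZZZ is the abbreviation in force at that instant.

2023-11-25 14:25 EVE

Query: 2023-11-25 04:25 UTC
Rule 5/5 (EVE, +10:00): 2023-11-25 04:25 UTC ≤ query < +∞
4·60 + 25 + 600 = 865 min
865 = 0·1440 + 865; 865 = 14·60 + 25 → 14:25, same day
→ 2023-11-25 14:25 EVE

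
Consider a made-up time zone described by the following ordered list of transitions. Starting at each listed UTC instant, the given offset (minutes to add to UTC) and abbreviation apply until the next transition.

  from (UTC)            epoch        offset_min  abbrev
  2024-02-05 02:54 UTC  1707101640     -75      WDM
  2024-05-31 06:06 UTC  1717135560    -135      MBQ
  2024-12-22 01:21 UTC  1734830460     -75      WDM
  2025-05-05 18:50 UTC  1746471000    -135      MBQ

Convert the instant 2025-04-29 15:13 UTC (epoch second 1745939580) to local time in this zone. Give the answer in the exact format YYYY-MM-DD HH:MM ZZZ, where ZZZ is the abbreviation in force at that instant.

2025-04-29 13:58 WDM

Query: 2025-04-29 15:13 UTC
Rule 3/4 (WDM, -01:15): 2024-12-22 01:21 UTC ≤ query < 2025-05-05 18:50 UTC
15·60 + 13 - 75 = 838 min
838 = 0·1440 + 838; 838 = 13·60 + 58 → 13:58, same day
→ 2025-04-29 13:58 WDM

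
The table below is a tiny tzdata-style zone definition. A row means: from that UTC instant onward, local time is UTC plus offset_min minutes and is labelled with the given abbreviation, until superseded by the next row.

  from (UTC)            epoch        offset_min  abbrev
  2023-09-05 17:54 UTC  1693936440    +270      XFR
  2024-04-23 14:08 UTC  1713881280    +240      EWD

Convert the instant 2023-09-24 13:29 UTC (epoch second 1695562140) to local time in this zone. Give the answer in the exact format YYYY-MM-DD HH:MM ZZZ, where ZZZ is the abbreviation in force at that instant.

Query: 2023-09-24 13:29 UTC
Rule 1/2 (XFR, +04:30): 2023-09-05 17:54 UTC ≤ query < 2024-04-23 14:08 UTC
13·60 + 29 + 270 = 1079 min
1079 = 0·1440 + 1079; 1079 = 17·60 + 59 → 17:59, same day
→ 2023-09-24 17:59 XFR

2023-09-24 17:59 XFR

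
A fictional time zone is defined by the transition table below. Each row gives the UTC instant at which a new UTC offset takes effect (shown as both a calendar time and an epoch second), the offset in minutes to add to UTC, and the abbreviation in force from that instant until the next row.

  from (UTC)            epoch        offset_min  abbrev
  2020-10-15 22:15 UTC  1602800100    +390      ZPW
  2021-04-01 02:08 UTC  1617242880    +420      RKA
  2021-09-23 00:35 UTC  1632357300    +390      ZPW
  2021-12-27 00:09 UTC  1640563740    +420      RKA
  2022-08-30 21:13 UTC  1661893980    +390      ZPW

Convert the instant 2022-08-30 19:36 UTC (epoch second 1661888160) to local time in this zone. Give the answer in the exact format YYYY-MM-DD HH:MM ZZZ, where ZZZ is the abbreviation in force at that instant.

2022-08-31 02:36 RKA

Query: 2022-08-30 19:36 UTC
Rule 4/5 (RKA, +07:00): 2021-12-27 00:09 UTC ≤ query < 2022-08-30 21:13 UTC
19·60 + 36 + 420 = 1596 min
1596 = 1·1440 + 156; 156 = 2·60 + 36 → 02:36, 2022-08-30 + 1 day = 2022-08-31
→ 2022-08-31 02:36 RKA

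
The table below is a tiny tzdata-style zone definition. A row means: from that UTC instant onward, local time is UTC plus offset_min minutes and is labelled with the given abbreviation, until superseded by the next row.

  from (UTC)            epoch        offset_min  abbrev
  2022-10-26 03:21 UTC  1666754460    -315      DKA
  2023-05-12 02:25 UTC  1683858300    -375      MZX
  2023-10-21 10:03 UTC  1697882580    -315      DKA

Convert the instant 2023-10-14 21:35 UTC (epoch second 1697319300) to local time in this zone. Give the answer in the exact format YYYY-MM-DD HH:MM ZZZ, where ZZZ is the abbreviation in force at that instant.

2023-10-14 15:20 MZX

Query: 2023-10-14 21:35 UTC
Rule 2/3 (MZX, -06:15): 2023-05-12 02:25 UTC ≤ query < 2023-10-21 10:03 UTC
21·60 + 35 - 375 = 920 min
920 = 0·1440 + 920; 920 = 15·60 + 20 → 15:20, same day
→ 2023-10-14 15:20 MZX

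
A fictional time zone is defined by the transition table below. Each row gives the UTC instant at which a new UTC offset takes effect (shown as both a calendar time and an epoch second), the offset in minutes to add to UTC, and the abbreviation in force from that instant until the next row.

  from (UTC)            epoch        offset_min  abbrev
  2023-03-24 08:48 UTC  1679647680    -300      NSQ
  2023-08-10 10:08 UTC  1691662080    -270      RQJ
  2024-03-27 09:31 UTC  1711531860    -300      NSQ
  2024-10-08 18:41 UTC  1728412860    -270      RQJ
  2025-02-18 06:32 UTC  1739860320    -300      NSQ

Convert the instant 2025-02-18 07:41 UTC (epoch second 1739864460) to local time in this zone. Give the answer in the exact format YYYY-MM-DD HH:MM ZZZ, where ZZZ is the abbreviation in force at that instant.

Query: 2025-02-18 07:41 UTC
Rule 5/5 (NSQ, -05:00): 2025-02-18 06:32 UTC ≤ query < +∞
7·60 + 41 - 300 = 161 min
161 = 0·1440 + 161; 161 = 2·60 + 41 → 02:41, same day
→ 2025-02-18 02:41 NSQ

2025-02-18 02:41 NSQ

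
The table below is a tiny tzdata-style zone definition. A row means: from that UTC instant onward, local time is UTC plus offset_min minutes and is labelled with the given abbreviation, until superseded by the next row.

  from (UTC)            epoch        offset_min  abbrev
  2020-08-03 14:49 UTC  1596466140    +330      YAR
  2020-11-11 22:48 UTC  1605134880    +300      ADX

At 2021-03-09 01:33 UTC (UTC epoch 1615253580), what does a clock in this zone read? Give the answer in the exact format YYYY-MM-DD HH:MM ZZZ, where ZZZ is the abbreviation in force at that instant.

Query: 2021-03-09 01:33 UTC
Rule 2/2 (ADX, +05:00): 2020-11-11 22:48 UTC ≤ query < +∞
1·60 + 33 + 300 = 393 min
393 = 0·1440 + 393; 393 = 6·60 + 33 → 06:33, same day
→ 2021-03-09 06:33 ADX

2021-03-09 06:33 ADX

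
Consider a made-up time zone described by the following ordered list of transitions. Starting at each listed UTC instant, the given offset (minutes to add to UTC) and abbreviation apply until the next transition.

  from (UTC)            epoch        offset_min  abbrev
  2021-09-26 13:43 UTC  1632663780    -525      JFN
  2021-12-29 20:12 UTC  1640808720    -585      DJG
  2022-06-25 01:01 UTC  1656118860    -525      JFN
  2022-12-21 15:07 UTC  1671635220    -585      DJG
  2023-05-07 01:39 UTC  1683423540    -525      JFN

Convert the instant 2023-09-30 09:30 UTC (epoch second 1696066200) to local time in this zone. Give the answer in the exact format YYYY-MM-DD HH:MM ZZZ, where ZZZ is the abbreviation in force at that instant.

2023-09-30 00:45 JFN

Query: 2023-09-30 09:30 UTC
Rule 5/5 (JFN, -08:45): 2023-05-07 01:39 UTC ≤ query < +∞
9·60 + 30 - 525 = 45 min
45 = 0·1440 + 45; 45 = 0·60 + 45 → 00:45, same day
→ 2023-09-30 00:45 JFN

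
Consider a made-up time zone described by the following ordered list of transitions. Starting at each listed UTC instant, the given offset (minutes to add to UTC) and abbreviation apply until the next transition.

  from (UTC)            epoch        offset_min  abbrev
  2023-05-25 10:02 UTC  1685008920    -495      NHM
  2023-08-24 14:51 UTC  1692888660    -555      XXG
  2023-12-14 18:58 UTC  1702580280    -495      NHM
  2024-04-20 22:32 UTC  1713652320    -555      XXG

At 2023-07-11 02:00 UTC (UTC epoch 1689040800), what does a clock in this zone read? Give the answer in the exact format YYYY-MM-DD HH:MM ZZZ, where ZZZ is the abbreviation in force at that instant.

Query: 2023-07-11 02:00 UTC
Rule 1/4 (NHM, -08:15): 2023-05-25 10:02 UTC ≤ query < 2023-08-24 14:51 UTC
2·60 + 0 - 495 = -375 min
-375 = -1·1440 + 1065; 1065 = 17·60 + 45 → 17:45, 2023-07-11 - 1 day = 2023-07-10
→ 2023-07-10 17:45 NHM

2023-07-10 17:45 NHM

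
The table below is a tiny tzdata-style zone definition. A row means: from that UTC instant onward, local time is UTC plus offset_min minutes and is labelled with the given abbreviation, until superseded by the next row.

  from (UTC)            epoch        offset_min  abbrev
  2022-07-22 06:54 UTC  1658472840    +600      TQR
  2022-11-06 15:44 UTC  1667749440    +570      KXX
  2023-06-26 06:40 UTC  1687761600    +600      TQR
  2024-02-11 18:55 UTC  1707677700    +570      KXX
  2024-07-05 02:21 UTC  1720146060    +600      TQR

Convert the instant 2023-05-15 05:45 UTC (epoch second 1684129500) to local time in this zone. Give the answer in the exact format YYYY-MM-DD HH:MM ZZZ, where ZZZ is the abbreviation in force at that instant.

2023-05-15 15:15 KXX

Query: 2023-05-15 05:45 UTC
Rule 2/5 (KXX, +09:30): 2022-11-06 15:44 UTC ≤ query < 2023-06-26 06:40 UTC
5·60 + 45 + 570 = 915 min
915 = 0·1440 + 915; 915 = 15·60 + 15 → 15:15, same day
→ 2023-05-15 15:15 KXX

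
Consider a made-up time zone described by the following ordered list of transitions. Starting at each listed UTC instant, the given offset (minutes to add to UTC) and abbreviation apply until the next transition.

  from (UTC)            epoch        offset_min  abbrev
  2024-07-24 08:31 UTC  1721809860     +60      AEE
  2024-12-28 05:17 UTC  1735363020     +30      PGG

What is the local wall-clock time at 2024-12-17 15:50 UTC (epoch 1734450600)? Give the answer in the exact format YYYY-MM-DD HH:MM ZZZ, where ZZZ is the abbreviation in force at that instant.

2024-12-17 16:50 AEE

Query: 2024-12-17 15:50 UTC
Rule 1/2 (AEE, +01:00): 2024-07-24 08:31 UTC ≤ query < 2024-12-28 05:17 UTC
15·60 + 50 + 60 = 1010 min
1010 = 0·1440 + 1010; 1010 = 16·60 + 50 → 16:50, same day
→ 2024-12-17 16:50 AEE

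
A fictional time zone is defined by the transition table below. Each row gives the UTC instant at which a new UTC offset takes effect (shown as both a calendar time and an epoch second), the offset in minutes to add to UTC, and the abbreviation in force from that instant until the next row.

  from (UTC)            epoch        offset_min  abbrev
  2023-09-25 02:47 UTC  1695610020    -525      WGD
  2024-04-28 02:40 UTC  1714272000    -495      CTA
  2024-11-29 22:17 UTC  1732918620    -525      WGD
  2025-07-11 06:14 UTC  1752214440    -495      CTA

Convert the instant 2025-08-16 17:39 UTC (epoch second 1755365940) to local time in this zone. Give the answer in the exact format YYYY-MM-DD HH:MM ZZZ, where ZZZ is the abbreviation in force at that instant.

2025-08-16 09:24 CTA

Query: 2025-08-16 17:39 UTC
Rule 4/4 (CTA, -08:15): 2025-07-11 06:14 UTC ≤ query < +∞
17·60 + 39 - 495 = 564 min
564 = 0·1440 + 564; 564 = 9·60 + 24 → 09:24, same day
→ 2025-08-16 09:24 CTA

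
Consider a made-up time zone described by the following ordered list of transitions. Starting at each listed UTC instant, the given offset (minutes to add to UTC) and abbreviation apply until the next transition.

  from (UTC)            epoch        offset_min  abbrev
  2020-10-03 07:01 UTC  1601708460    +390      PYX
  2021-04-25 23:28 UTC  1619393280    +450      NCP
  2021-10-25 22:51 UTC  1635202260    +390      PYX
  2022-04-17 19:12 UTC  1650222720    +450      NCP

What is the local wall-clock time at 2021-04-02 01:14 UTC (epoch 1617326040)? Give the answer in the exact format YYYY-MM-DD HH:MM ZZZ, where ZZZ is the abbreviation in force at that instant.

2021-04-02 07:44 PYX

Query: 2021-04-02 01:14 UTC
Rule 1/4 (PYX, +06:30): 2020-10-03 07:01 UTC ≤ query < 2021-04-25 23:28 UTC
1·60 + 14 + 390 = 464 min
464 = 0·1440 + 464; 464 = 7·60 + 44 → 07:44, same day
→ 2021-04-02 07:44 PYX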